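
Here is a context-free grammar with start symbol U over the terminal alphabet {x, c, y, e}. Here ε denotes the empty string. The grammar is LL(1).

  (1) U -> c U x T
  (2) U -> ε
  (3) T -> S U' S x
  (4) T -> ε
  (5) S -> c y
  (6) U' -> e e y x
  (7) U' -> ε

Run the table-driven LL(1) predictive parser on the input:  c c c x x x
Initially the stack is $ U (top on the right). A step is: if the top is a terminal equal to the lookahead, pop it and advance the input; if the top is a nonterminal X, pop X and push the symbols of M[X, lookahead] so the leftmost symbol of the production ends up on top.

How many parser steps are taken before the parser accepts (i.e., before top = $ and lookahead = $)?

step 1: stack=$ U  input=c c c x x x $  — expand U -> c U x T
step 2: stack=$ T x U c  input=c c c x x x $  — match c
step 3: stack=$ T x U  input=c c x x x $  — expand U -> c U x T
step 4: stack=$ T x T x U c  input=c c x x x $  — match c
step 5: stack=$ T x T x U  input=c x x x $  — expand U -> c U x T
step 6: stack=$ T x T x T x U c  input=c x x x $  — match c
step 7: stack=$ T x T x T x U  input=x x x $  — expand U -> ε
step 8: stack=$ T x T x T x  input=x x x $  — match x
step 9: stack=$ T x T x T  input=x x $  — expand T -> ε
step 10: stack=$ T x T x  input=x x $  — match x
step 11: stack=$ T x T  input=x $  — expand T -> ε
step 12: stack=$ T x  input=x $  — match x
step 13: stack=$ T  input=$  — expand T -> ε
Accept reached after 13 steps.

13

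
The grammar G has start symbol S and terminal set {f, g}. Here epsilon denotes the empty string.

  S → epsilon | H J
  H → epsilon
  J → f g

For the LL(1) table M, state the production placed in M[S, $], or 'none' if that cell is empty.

FIRST(H): from H→epsilon we get {epsilon}. So FIRST(H) = {epsilon}.
FIRST(J): from J→f g we get {f}. So FIRST(J) = {f}.
FIRST(S): from S→epsilon we get {epsilon}; from S→H J we get {f}. So FIRST(S) = {epsilon, f}.
FOLLOW(S) includes $ since S is the start symbol.
FOLLOW(S): S appears on no right-hand side. Thus FOLLOW(S) = {$}.
For S → epsilon: FIRST(epsilon) = {epsilon}, so it goes in M[S, t] for t ∈ {}; since epsilon ∈ FIRST, also for every t ∈ FOLLOW(S) = {$}.
For S → H J: FIRST(H J) = {f}, so it goes in M[S, t] for t ∈ {f}.

S → epsilon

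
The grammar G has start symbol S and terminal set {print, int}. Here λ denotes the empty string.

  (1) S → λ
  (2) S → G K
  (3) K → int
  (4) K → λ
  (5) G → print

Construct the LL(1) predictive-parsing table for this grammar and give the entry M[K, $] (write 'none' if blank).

FIRST(K): from K→int we get {int}; from K→λ we get {λ}. So FIRST(K) = {λ, int}.
FIRST(G): from G→print we get {print}. So FIRST(G) = {print}.
FIRST(S): from S→λ we get {λ}; from S→G K we get {print}. So FIRST(S) = {λ, print}.
FOLLOW(S) includes $ since S is the start symbol.
FOLLOW(S): S appears on no right-hand side. Thus FOLLOW(S) = {$}.
FOLLOW(K): in S→G K, the suffix after K is empty, so FOLLOW(K) ⊇ FOLLOW(S) = {$}. Thus FOLLOW(K) = {$}.
For K → int: FIRST(int) = {int}, so it goes in M[K, t] for t ∈ {int}.
For K → λ: FIRST(λ) = {λ}, so it goes in M[K, t] for t ∈ {}; since λ ∈ FIRST, also for every t ∈ FOLLOW(K) = {$}.

K → λ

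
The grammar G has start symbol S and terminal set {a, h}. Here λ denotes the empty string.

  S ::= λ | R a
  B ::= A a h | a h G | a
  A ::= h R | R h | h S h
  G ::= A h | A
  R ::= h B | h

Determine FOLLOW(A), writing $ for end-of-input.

{a, h}

FIRST(R): from R::=h B we get {h}; from R::=h we get {h}. So FIRST(R) = {h}.
FIRST(S): from S::=λ we get {λ}; from S::=R a we get {h}. So FIRST(S) = {λ, h}.
FIRST(A): from A::=h R we get {h}; from A::=R h we get {h}; from A::=h S h we get {h}. So FIRST(A) = {h}.
FIRST(B): from B::=A a h we get {h}; from B::=a h G we get {a}; from B::=a we get {a}. So FIRST(B) = {a, h}.
FIRST(G): from G::=A h we get {h}; from G::=A we get {h}. So FIRST(G) = {h}.
FOLLOW(S) includes $ since S is the start symbol.
FOLLOW(S): in A::=h S h, S is followed by h with FIRST {h}. Thus FOLLOW(S) = {$, h}.
FOLLOW(B): in R::=h B, the suffix after B is empty, so FOLLOW(B) ⊇ FOLLOW(R) = {a, h}. Thus FOLLOW(B) = {a, h}.
FOLLOW(G): in B::=a h G, the suffix after G is empty, so FOLLOW(G) ⊇ FOLLOW(B) = {a, h}. Thus FOLLOW(G) = {a, h}.
FOLLOW(A): in B::=A a h, A is followed by a h with FIRST {a}; in G::=A h, A is followed by h with FIRST {h}; in G::=A, the suffix after A is empty, so FOLLOW(A) ⊇ FOLLOW(G) = {a, h}. Thus FOLLOW(A) = {a, h}.
FOLLOW(R): in S::=R a, R is followed by a with FIRST {a}; in A::=h R, the suffix after R is empty, so FOLLOW(R) ⊇ FOLLOW(A) = {a, h}; in A::=R h, R is followed by h with FIRST {h}. Thus FOLLOW(R) = {a, h}.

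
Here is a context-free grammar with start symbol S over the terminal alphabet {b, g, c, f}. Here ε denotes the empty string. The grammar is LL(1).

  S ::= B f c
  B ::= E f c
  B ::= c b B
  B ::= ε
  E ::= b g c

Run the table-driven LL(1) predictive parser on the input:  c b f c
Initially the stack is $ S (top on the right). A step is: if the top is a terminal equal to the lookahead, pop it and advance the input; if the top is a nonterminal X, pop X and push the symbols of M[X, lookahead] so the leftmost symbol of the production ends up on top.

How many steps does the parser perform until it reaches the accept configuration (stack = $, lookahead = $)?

     Stack        Input      Action
  1  $ S          c b f c $  expand S ::= B f c
  2  $ c f B      c b f c $  expand B ::= c b B
  3  $ c f B b c  c b f c $  match c
  4  $ c f B b    b f c $    match b
  5  $ c f B      f c $      expand B ::= ε
  6  $ c f        f c $      match f
  7  $ c          c $        match c
Accept reached after 7 steps.

7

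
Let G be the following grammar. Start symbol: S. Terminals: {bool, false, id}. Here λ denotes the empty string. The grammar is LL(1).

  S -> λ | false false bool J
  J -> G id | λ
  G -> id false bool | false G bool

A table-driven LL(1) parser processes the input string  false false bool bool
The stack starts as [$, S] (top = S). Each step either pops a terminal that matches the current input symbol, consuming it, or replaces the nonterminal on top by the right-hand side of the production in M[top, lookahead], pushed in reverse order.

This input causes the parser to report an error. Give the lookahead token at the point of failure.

     Stack                 Input                    Action
  1  $ S                   false false bool bool $  expand S -> false false bool J
  2  $ J bool false false  false false bool bool $  match false
  3  $ J bool false        false bool bool $        match false
  4  $ J bool              bool bool $              match bool
  5  $ J                   bool $                   error: M[J, bool] is empty

bool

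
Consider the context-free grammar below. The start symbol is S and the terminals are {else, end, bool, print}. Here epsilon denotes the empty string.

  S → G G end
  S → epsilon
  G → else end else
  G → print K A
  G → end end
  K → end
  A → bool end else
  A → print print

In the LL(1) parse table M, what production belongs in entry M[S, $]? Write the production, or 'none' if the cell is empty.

FIRST(G) = {else, end, print}
FIRST(K) = {end}
FIRST(A) = {bool, print}
FIRST(S) = {epsilon, else, end, print}  (via G G end)
FOLLOW(S) includes $ since S is the start symbol.
FOLLOW(S): S appears on no right-hand side. Thus FOLLOW(S) = {$}.
For S → G G end: FIRST(G G end) = {else, end, print}, so it goes in M[S, t] for t ∈ {else, end, print}.
For S → epsilon: FIRST(epsilon) = {epsilon}, so it goes in M[S, t] for t ∈ {}; since epsilon ∈ FIRST, also for every t ∈ FOLLOW(S) = {$}.

S → epsilon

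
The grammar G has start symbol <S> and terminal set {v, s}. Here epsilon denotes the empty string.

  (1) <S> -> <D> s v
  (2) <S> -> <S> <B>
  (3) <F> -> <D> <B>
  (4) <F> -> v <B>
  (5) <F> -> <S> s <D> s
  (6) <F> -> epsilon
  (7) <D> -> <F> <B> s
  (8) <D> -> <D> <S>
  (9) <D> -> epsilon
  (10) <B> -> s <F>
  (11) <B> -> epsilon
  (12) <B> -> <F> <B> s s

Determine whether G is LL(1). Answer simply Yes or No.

No

FIRST(<S>) = {s, v}
FIRST(<F>) = {epsilon, s, v}
FIRST(<D>) = {epsilon, s, v}
FIRST(<B>) = {epsilon, s, v}
FOLLOW(<S>) = {$, s, v}
FOLLOW(<F>) = {$, s, v}
FOLLOW(<D>) = {$, s, v}
FOLLOW(<B>) = {$, s, v}
Cell M[<B>, s] receives both <B> -> s <F> and <B> -> epsilon and <B> -> <F> <B> s s — the grammar is not LL(1).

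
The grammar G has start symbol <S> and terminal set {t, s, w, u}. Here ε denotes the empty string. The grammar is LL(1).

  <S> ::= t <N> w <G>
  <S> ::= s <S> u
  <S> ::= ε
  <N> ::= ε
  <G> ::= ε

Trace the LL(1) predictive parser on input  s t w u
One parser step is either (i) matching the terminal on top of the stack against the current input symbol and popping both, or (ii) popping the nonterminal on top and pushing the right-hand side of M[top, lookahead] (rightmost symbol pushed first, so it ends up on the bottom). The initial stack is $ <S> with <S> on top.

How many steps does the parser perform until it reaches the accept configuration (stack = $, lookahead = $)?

8

step 1: stack=$ <S>  input=s t w u $  — expand <S> ::= s <S> u
step 2: stack=$ u <S> s  input=s t w u $  — match s
step 3: stack=$ u <S>  input=t w u $  — expand <S> ::= t <N> w <G>
step 4: stack=$ u <G> w <N> t  input=t w u $  — match t
step 5: stack=$ u <G> w <N>  input=w u $  — expand <N> ::= ε
step 6: stack=$ u <G> w  input=w u $  — match w
step 7: stack=$ u <G>  input=u $  — expand <G> ::= ε
step 8: stack=$ u  input=u $  — match u
Accept reached after 8 steps.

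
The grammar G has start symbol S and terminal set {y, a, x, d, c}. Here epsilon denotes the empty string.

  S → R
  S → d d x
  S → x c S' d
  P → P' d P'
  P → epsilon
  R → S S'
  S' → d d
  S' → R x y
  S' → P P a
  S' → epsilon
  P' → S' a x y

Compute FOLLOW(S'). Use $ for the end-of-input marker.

{$, a, d, x}

FIRST(S): from S→R we get {d, x}; from S→d d x we get {d}; from S→x c S' d we get {x}. So FIRST(S) = {d, x}.
FIRST(R): from R→S S' we get {d, x}. So FIRST(R) = {d, x}.
FIRST(P): from P→P' d P' we get {a, d, x}; from P→epsilon we get {epsilon}. So FIRST(P) = {epsilon, a, d, x}.
FIRST(S'): from S'→d d we get {d}; from S'→R x y we get {d, x}; from S'→P P a we get {a, d, x}; from S'→epsilon we get {epsilon}. So FIRST(S') = {epsilon, a, d, x}.
FIRST(P'): from P'→S' a x y we get {a, d, x}. So FIRST(P') = {a, d, x}.
FOLLOW(S) includes $ since S is the start symbol.
FOLLOW(P): in S'→P P a (occurrence 1), P is followed by P a with FIRST {a, d, x}; in S'→P P a (occurrence 2), P is followed by a with FIRST {a}. Thus FOLLOW(P) = {a, d, x}.
FOLLOW(P'): in P→P' d P' (occurrence 1), P' is followed by d P' with FIRST {d}; in P→P' d P' (occurrence 2), the suffix after P' is empty, so FOLLOW(P') ⊇ FOLLOW(P) = {a, d, x}. Thus FOLLOW(P') = {a, d, x}.
FOLLOW(S): in R→S S', S is followed by S' with FIRST {epsilon, a, d, x}; in R→S S', the suffix after S is nullable, so FOLLOW(S) ⊇ FOLLOW(R) = {$, a, d, x}. Thus FOLLOW(S) = {$, a, d, x}.
FOLLOW(R): in S→R, the suffix after R is empty, so FOLLOW(R) ⊇ FOLLOW(S) = {$, a, d, x}; in S'→R x y, R is followed by x y with FIRST {x}. Thus FOLLOW(R) = {$, a, d, x}.
FOLLOW(S'): in S→x c S' d, S' is followed by d with FIRST {d}; in R→S S', the suffix after S' is empty, so FOLLOW(S') ⊇ FOLLOW(R) = {$, a, d, x}; in P'→S' a x y, S' is followed by a x y with FIRST {a}. Thus FOLLOW(S') = {$, a, d, x}.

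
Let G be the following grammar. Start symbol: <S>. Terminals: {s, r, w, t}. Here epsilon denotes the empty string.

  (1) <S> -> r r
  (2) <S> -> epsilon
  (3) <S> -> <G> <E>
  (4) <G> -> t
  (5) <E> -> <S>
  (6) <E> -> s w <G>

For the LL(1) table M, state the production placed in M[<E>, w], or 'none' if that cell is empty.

none

FIRST(<G>): from <G>->t we get {t}. So FIRST(<G>) = {t}.
FIRST(<S>): from <S>->r r we get {r}; from <S>->epsilon we get {epsilon}; from <S>-><G> <E> we get {t}. So FIRST(<S>) = {epsilon, r, t}.
FIRST(<E>): from <E>-><S> we get {epsilon, r, t}; from <E>->s w <G> we get {s}. So FIRST(<E>) = {epsilon, r, s, t}.
FOLLOW(<S>) includes $ since <S> is the start symbol.
FOLLOW(<S>): in <E>-><S>, the suffix after <S> is empty, so FOLLOW(<S>) ⊇ FOLLOW(<E>) = {$}. Thus FOLLOW(<S>) = {$}.
FOLLOW(<E>): in <S>-><G> <E>, the suffix after <E> is empty, so FOLLOW(<E>) ⊇ FOLLOW(<S>) = {$}. Thus FOLLOW(<E>) = {$}.
For <E> -> <S>: FIRST(<S>) = {epsilon, r, t}, so it goes in M[<E>, t] for t ∈ {r, t}; since epsilon ∈ FIRST, also for every t ∈ FOLLOW(<E>) = {$}.
For <E> -> s w <G>: FIRST(s w <G>) = {s}, so it goes in M[<E>, t] for t ∈ {s}.
None of these place a production in M[<E>, w].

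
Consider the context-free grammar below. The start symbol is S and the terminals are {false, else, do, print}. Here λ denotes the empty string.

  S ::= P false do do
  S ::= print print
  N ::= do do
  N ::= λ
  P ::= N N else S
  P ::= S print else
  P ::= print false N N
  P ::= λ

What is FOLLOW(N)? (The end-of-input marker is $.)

FIRST(N) = {λ, do}
FIRST(S) = {do, else, false, print}  (via P false do do)
FIRST(P) = {λ, do, else, false, print}  (via N N else S, S print else)
FOLLOW(S) includes $ since S is the start symbol.
FOLLOW(P): in S::=P false do do, P is followed by false do do with FIRST {false}. Thus FOLLOW(P) = {false}.
FOLLOW(S): in P::=N N else S, the suffix after S is empty, so FOLLOW(S) ⊇ FOLLOW(P) = {false}; in P::=S print else, S is followed by print else with FIRST {print}. Thus FOLLOW(S) = {$, false, print}.
FOLLOW(N): in P::=N N else S (occurrence 1), N is followed by N else S with FIRST {do, else}; in P::=N N else S (occurrence 2), N is followed by else S with FIRST {else}; in P::=print false N N (occurrence 1), N is followed by N with FIRST {λ, do}; in P::=print false N N (occurrence 1), the suffix after N is nullable, so FOLLOW(N) ⊇ FOLLOW(P) = {false}; in P::=print false N N (occurrence 2), the suffix after N is empty, so FOLLOW(N) ⊇ FOLLOW(P) = {false}. Thus FOLLOW(N) = {do, else, false}.

{do, else, false}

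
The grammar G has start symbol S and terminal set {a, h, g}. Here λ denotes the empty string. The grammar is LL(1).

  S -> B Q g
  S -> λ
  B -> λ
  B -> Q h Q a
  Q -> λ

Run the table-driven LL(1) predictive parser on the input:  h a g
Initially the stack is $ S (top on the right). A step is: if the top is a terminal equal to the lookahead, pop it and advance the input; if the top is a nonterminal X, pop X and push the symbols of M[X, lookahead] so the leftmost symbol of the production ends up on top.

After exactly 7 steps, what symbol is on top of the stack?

g

step 1: stack=$ S  input=h a g $  — expand S -> B Q g
step 2: stack=$ g Q B  input=h a g $  — expand B -> Q h Q a
step 3: stack=$ g Q a Q h Q  input=h a g $  — expand Q -> λ
step 4: stack=$ g Q a Q h  input=h a g $  — match h
step 5: stack=$ g Q a Q  input=a g $  — expand Q -> λ
step 6: stack=$ g Q a  input=a g $  — match a
step 7: stack=$ g Q  input=g $  — expand Q -> λ
Stack after step 7: $ g (top = g).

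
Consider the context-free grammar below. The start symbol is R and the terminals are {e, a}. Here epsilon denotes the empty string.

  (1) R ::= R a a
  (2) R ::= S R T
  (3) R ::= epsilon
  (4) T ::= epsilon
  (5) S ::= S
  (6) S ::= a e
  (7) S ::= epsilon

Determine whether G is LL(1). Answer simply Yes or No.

No

FIRST(R) = {epsilon, a}
FIRST(T) = {epsilon}
FIRST(S) = {epsilon, a}
FOLLOW(R) = {$, a}
FOLLOW(T) = {$, a}
FOLLOW(S) = {$, a}
Cell M[R, $] receives both R ::= S R T and R ::= epsilon — the grammar is not LL(1).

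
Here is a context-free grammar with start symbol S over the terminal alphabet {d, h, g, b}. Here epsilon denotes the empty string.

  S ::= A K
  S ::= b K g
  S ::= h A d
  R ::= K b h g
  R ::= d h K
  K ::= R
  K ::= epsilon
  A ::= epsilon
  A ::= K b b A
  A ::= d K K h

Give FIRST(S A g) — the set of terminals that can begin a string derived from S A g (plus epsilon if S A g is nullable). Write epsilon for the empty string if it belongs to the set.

FIRST(S) = {epsilon, b, d, h}  (via A K)
FIRST(R) = {b, d}  (via K b h g)
FIRST(K) = {epsilon, b, d}  (via R)
FIRST(A) = {epsilon, b, d}  (via K b b A)
FIRST(S A g): take FIRST of each symbol in turn, carrying on past any symbol whose FIRST contains epsilon; result {b, d, g, h}.

{b, d, g, h}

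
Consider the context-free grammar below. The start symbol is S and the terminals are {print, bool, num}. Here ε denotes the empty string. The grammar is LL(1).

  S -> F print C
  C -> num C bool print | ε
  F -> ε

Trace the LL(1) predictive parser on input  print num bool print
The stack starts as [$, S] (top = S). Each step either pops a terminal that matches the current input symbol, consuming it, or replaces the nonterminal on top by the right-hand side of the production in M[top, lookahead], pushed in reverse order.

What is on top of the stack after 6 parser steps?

step 1: stack=$ S  input=print num bool print $  — expand S -> F print C
step 2: stack=$ C print F  input=print num bool print $  — expand F -> ε
step 3: stack=$ C print  input=print num bool print $  — match print
step 4: stack=$ C  input=num bool print $  — expand C -> num C bool print
step 5: stack=$ print bool C num  input=num bool print $  — match num
step 6: stack=$ print bool C  input=bool print $  — expand C -> ε
Stack after step 6: $ print bool (top = bool).

bool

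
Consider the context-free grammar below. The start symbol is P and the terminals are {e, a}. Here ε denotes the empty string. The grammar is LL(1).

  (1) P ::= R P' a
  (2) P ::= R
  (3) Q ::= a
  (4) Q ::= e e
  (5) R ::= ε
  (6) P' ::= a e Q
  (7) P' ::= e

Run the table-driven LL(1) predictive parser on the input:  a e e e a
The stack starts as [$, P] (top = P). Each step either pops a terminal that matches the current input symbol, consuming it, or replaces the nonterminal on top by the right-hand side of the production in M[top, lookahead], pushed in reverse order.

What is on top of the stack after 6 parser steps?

e

     Stack      Input        Action
  1  $ P        a e e e a $  expand P ::= R P' a
  2  $ a P' R   a e e e a $  expand R ::= ε
  3  $ a P'     a e e e a $  expand P' ::= a e Q
  4  $ a Q e a  a e e e a $  match a
  5  $ a Q e    e e e a $    match e
  6  $ a Q      e e a $      expand Q ::= e e
Stack after step 6: $ a e e (top = e).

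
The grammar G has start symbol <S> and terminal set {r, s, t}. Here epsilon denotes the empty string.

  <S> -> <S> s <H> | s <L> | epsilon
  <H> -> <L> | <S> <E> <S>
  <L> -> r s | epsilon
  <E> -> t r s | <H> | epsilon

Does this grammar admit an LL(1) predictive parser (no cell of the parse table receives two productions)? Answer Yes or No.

No

FIRST(<S>) = {epsilon, s}
FIRST(<H>) = {epsilon, r, s, t}
FIRST(<L>) = {epsilon, r}
FIRST(<E>) = {epsilon, r, s, t}
FOLLOW(<S>) = {$, r, s, t}
FOLLOW(<H>) = {$, r, s, t}
FOLLOW(<L>) = {$, r, s, t}
FOLLOW(<E>) = {$, r, s, t}
Cell M[<E>, $] receives both <E> -> <H> and <E> -> epsilon — the grammar is not LL(1).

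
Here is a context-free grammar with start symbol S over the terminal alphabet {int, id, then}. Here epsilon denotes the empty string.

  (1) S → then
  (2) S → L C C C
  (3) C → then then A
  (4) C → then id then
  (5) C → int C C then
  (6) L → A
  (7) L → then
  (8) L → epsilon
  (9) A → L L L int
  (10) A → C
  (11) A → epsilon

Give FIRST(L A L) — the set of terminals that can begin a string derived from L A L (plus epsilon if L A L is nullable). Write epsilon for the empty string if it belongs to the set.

FIRST(C) = {int, then}
FIRST(S) = {int, then}  (via L C C C)
FIRST(L) = {epsilon, int, then}  (via A)
FIRST(A) = {epsilon, int, then}  (via L L L int, C)
FIRST(L A L): take FIRST of each symbol in turn, carrying on past any symbol whose FIRST contains epsilon; result {epsilon, int, then}.

{epsilon, int, then}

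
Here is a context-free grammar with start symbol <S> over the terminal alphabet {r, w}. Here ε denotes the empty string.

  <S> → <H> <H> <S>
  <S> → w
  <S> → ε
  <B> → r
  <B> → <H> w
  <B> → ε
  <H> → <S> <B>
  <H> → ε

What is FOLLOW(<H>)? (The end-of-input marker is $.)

{$, r, w}

FIRST(<S>) = {ε, r, w}  (via <H> <H> <S>)
FIRST(<B>) = {ε, r, w}  (via <H> w)
FIRST(<H>) = {ε, r, w}  (via <S> <B>)
FOLLOW(<S>) includes $ since <S> is the start symbol.
FOLLOW(<S>): in <S>→<H> <H> <S>, the suffix after <S> is empty (adds nothing new); in <H>→<S> <B>, <S> is followed by <B> with FIRST {ε, r, w}; in <H>→<S> <B>, the suffix after <S> is nullable, so FOLLOW(<S>) ⊇ FOLLOW(<H>) = {$, r, w}. Thus FOLLOW(<S>) = {$, r, w}.
FOLLOW(<H>): in <S>→<H> <H> <S> (occurrence 1), <H> is followed by <H> <S> with FIRST {ε, r, w}; in <S>→<H> <H> <S> (occurrence 1), the suffix after <H> is nullable, so FOLLOW(<H>) ⊇ FOLLOW(<S>) = {$, r, w}; in <S>→<H> <H> <S> (occurrence 2), <H> is followed by <S> with FIRST {ε, r, w}; in <S>→<H> <H> <S> (occurrence 2), the suffix after <H> is nullable, so FOLLOW(<H>) ⊇ FOLLOW(<S>) = {$, r, w}; in <B>→<H> w, <H> is followed by w with FIRST {w}. Thus FOLLOW(<H>) = {$, r, w}.
FOLLOW(<B>): in <H>→<S> <B>, the suffix after <B> is empty, so FOLLOW(<B>) ⊇ FOLLOW(<H>) = {$, r, w}. Thus FOLLOW(<B>) = {$, r, w}.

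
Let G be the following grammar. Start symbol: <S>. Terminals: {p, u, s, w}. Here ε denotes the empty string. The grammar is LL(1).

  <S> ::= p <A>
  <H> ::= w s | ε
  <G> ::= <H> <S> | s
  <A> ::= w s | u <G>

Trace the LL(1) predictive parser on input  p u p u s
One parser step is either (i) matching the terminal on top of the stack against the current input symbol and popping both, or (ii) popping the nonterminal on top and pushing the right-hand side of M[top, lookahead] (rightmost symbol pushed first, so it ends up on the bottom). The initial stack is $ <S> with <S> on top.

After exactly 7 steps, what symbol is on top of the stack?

p

step 1: stack=$ <S>  input=p u p u s $  — expand <S> ::= p <A>
step 2: stack=$ <A> p  input=p u p u s $  — match p
step 3: stack=$ <A>  input=u p u s $  — expand <A> ::= u <G>
step 4: stack=$ <G> u  input=u p u s $  — match u
step 5: stack=$ <G>  input=p u s $  — expand <G> ::= <H> <S>
step 6: stack=$ <S> <H>  input=p u s $  — expand <H> ::= ε
step 7: stack=$ <S>  input=p u s $  — expand <S> ::= p <A>
Stack after step 7: $ <A> p (top = p).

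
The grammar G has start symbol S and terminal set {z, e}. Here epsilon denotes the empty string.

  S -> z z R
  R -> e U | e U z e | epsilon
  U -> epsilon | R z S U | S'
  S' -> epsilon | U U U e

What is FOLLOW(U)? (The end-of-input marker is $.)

FIRST(S): from S->z z R we get {z}. So FIRST(S) = {z}.
FIRST(R): from R->e U we get {e}; from R->e U z e we get {e}; from R->epsilon we get {epsilon}. So FIRST(R) = {epsilon, e}.
FIRST(U): from U->epsilon we get {epsilon}; from U->R z S U we get {e, z}; from U->S' we get {epsilon, e, z}. So FIRST(U) = {epsilon, e, z}.
FIRST(S'): from S'->epsilon we get {epsilon}; from S'->U U U e we get {e, z}. So FIRST(S') = {epsilon, e, z}.
FOLLOW(S) includes $ since S is the start symbol.
FOLLOW(S): in U->R z S U, S is followed by U with FIRST {epsilon, e, z}; in U->R z S U, the suffix after S is nullable, so FOLLOW(S) ⊇ FOLLOW(U) = {$, e, z}. Thus FOLLOW(S) = {$, e, z}.
FOLLOW(R): in S->z z R, the suffix after R is empty, so FOLLOW(R) ⊇ FOLLOW(S) = {$, e, z}; in U->R z S U, R is followed by z S U with FIRST {z}. Thus FOLLOW(R) = {$, e, z}.
FOLLOW(U): in R->e U, the suffix after U is empty, so FOLLOW(U) ⊇ FOLLOW(R) = {$, e, z}; in R->e U z e, U is followed by z e with FIRST {z}; in U->R z S U, the suffix after U is empty (adds nothing new); in S'->U U U e (occurrence 1), U is followed by U U e with FIRST {e, z}; in S'->U U U e (occurrence 2), U is followed by U e with FIRST {e, z}; in S'->U U U e (occurrence 3), U is followed by e with FIRST {e}. Thus FOLLOW(U) = {$, e, z}.
FOLLOW(S'): in U->S', the suffix after S' is empty, so FOLLOW(S') ⊇ FOLLOW(U) = {$, e, z}. Thus FOLLOW(S') = {$, e, z}.

{$, e, z}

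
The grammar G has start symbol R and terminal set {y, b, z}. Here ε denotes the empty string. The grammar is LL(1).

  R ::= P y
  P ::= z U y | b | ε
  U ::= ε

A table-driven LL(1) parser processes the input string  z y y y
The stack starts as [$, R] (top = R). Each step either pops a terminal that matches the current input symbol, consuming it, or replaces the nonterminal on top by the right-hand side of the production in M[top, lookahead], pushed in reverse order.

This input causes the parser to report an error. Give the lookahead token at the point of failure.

     Stack      Input      Action
  1  $ R        z y y y $  expand R ::= P y
  2  $ y P      z y y y $  expand P ::= z U y
  3  $ y y U z  z y y y $  match z
  4  $ y y U    y y y $    expand U ::= ε
  5  $ y y      y y y $    match y
  6  $ y        y y $      match y
  7  $          y $        error: stack empty but input remains

y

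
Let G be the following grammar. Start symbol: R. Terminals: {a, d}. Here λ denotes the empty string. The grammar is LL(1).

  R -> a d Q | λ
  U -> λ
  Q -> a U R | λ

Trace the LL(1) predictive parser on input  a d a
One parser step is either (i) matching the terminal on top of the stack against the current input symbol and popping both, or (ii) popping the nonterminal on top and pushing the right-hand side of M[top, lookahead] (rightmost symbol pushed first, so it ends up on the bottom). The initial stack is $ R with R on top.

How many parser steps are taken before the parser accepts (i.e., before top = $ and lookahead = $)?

step 1: stack=$ R  input=a d a $  — expand R -> a d Q
step 2: stack=$ Q d a  input=a d a $  — match a
step 3: stack=$ Q d  input=d a $  — match d
step 4: stack=$ Q  input=a $  — expand Q -> a U R
step 5: stack=$ R U a  input=a $  — match a
step 6: stack=$ R U  input=$  — expand U -> λ
step 7: stack=$ R  input=$  — expand R -> λ
Accept reached after 7 steps.

7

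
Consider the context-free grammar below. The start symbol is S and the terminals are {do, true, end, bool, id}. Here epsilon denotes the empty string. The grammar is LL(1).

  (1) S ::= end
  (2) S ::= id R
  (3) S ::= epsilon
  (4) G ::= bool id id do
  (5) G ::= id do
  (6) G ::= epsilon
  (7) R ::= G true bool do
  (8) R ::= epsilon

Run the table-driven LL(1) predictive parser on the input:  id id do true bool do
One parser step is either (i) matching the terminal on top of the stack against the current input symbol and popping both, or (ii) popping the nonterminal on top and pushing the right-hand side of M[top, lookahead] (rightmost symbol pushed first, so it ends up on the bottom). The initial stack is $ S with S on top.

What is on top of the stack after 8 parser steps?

do

step 1: stack=$ S  input=id id do true bool do $  — expand S ::= id R
step 2: stack=$ R id  input=id id do true bool do $  — match id
step 3: stack=$ R  input=id do true bool do $  — expand R ::= G true bool do
step 4: stack=$ do bool true G  input=id do true bool do $  — expand G ::= id do
step 5: stack=$ do bool true do id  input=id do true bool do $  — match id
step 6: stack=$ do bool true do  input=do true bool do $  — match do
step 7: stack=$ do bool true  input=true bool do $  — match true
step 8: stack=$ do bool  input=bool do $  — match bool
Stack after step 8: $ do (top = do).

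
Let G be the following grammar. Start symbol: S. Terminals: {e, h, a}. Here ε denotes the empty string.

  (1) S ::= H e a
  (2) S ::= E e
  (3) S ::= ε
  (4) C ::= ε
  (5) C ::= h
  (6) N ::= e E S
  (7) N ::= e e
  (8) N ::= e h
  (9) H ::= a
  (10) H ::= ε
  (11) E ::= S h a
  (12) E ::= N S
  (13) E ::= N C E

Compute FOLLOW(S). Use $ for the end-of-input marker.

FIRST(C): from C::=ε we get {ε}; from C::=h we get {h}. So FIRST(C) = {ε, h}.
FIRST(N): from N::=e E S we get {e}; from N::=e e we get {e}; from N::=e h we get {e}. So FIRST(N) = {e}.
FIRST(H): from H::=a we get {a}; from H::=ε we get {ε}. So FIRST(H) = {ε, a}.
FIRST(S): from S::=H e a we get {a, e}; from S::=E e we get {a, e, h}; from S::=ε we get {ε}. So FIRST(S) = {ε, a, e, h}.
FIRST(E): from E::=S h a we get {a, e, h}; from E::=N S we get {e}; from E::=N C E we get {e}. So FIRST(E) = {a, e, h}.
FOLLOW(S) includes $ since S is the start symbol.
FOLLOW(C): in E::=N C E, C is followed by E with FIRST {a, e, h}. Thus FOLLOW(C) = {a, e, h}.
FOLLOW(H): in S::=H e a, H is followed by e a with FIRST {e}. Thus FOLLOW(H) = {e}.
FOLLOW(S): in N::=e E S, the suffix after S is empty, so FOLLOW(S) ⊇ FOLLOW(N) = {a, e, h}; in E::=S h a, S is followed by h a with FIRST {h}; in E::=N S, the suffix after S is empty, so FOLLOW(S) ⊇ FOLLOW(E) = {a, e, h}. Thus FOLLOW(S) = {$, a, e, h}.
FOLLOW(N): in E::=N S, N is followed by S with FIRST {ε, a, e, h}; in E::=N S, the suffix after N is nullable, so FOLLOW(N) ⊇ FOLLOW(E) = {a, e, h}; in E::=N C E, N is followed by C E with FIRST {a, e, h}. Thus FOLLOW(N) = {a, e, h}.
FOLLOW(E): in S::=E e, E is followed by e with FIRST {e}; in N::=e E S, E is followed by S with FIRST {ε, a, e, h}; in N::=e E S, the suffix after E is nullable, so FOLLOW(E) ⊇ FOLLOW(N) = {a, e, h}; in E::=N C E, the suffix after E is empty (adds nothing new). Thus FOLLOW(E) = {a, e, h}.

{$, a, e, h}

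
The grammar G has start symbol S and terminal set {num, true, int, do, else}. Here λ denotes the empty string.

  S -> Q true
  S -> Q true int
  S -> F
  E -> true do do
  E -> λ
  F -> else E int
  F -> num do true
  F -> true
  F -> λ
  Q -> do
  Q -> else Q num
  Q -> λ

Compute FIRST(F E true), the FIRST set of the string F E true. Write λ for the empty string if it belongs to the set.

{else, num, true}

FIRST(E): from E->true do do we get {true}; from E->λ we get {λ}. So FIRST(E) = {λ, true}.
FIRST(F): from F->else E int we get {else}; from F->num do true we get {num}; from F->true we get {true}; from F->λ we get {λ}. So FIRST(F) = {λ, else, num, true}.
FIRST(Q): from Q->do we get {do}; from Q->else Q num we get {else}; from Q->λ we get {λ}. So FIRST(Q) = {λ, do, else}.
FIRST(S): from S->Q true we get {do, else, true}; from S->Q true int we get {do, else, true}; from S->F we get {λ, else, num, true}. So FIRST(S) = {λ, do, else, num, true}.
FIRST(F E true): take FIRST of each symbol in turn, carrying on past any symbol whose FIRST contains λ; result {else, num, true}.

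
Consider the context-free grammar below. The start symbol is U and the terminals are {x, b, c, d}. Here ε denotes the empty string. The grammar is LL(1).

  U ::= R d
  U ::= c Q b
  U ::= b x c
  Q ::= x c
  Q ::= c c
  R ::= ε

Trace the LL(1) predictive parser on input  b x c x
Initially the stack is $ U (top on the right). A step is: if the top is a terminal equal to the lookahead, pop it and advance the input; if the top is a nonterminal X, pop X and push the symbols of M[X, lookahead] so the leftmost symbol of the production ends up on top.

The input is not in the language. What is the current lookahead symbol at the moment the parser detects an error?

x

step 1: stack=$ U  input=b x c x $  — expand U ::= b x c
step 2: stack=$ c x b  input=b x c x $  — match b
step 3: stack=$ c x  input=x c x $  — match x
step 4: stack=$ c  input=c x $  — match c
step 5: stack=$  input=x $  — error: stack empty but input remains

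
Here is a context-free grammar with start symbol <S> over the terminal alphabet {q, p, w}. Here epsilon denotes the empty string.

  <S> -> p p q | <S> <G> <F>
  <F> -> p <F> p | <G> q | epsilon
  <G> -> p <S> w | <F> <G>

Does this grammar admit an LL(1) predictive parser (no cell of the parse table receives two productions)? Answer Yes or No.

FIRST(<S>) = {p}
FIRST(<F>) = {epsilon, p}
FIRST(<G>) = {p}
FOLLOW(<S>) = {$, p, w}
FOLLOW(<F>) = {$, p, w}
FOLLOW(<G>) = {$, p, q, w}
Cell M[<F>, p] receives both <F> -> p <F> p and <F> -> <G> q and <F> -> epsilon — the grammar is not LL(1).

No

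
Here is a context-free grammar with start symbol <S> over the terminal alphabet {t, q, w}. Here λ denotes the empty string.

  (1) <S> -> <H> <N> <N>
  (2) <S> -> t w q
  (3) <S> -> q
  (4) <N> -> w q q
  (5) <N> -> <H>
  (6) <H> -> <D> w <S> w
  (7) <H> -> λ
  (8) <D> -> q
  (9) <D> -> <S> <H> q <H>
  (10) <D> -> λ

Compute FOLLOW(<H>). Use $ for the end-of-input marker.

{$, q, t, w}

FIRST(<S>): from <S>-><H> <N> <N> we get {λ, q, t, w}; from <S>->t w q we get {t}; from <S>->q we get {q}. So FIRST(<S>) = {λ, q, t, w}.
FIRST(<N>): from <N>->w q q we get {w}; from <N>-><H> we get {λ, q, t, w}. So FIRST(<N>) = {λ, q, t, w}.
FIRST(<H>): from <H>-><D> w <S> w we get {q, t, w}; from <H>->λ we get {λ}. So FIRST(<H>) = {λ, q, t, w}.
FIRST(<D>): from <D>->q we get {q}; from <D>-><S> <H> q <H> we get {q, t, w}; from <D>->λ we get {λ}. So FIRST(<D>) = {λ, q, t, w}.
FOLLOW(<S>) includes $ since <S> is the start symbol.
FOLLOW(<S>): in <H>-><D> w <S> w, <S> is followed by w with FIRST {w}; in <D>-><S> <H> q <H>, <S> is followed by <H> q <H> with FIRST {q, t, w}. Thus FOLLOW(<S>) = {$, q, t, w}.
FOLLOW(<N>): in <S>-><H> <N> <N> (occurrence 1), <N> is followed by <N> with FIRST {λ, q, t, w}; in <S>-><H> <N> <N> (occurrence 1), the suffix after <N> is nullable, so FOLLOW(<N>) ⊇ FOLLOW(<S>) = {$, q, t, w}; in <S>-><H> <N> <N> (occurrence 2), the suffix after <N> is empty, so FOLLOW(<N>) ⊇ FOLLOW(<S>) = {$, q, t, w}. Thus FOLLOW(<N>) = {$, q, t, w}.
FOLLOW(<D>): in <H>-><D> w <S> w, <D> is followed by w <S> w with FIRST {w}. Thus FOLLOW(<D>) = {w}.
FOLLOW(<H>): in <S>-><H> <N> <N>, <H> is followed by <N> <N> with FIRST {λ, q, t, w}; in <S>-><H> <N> <N>, the suffix after <H> is nullable, so FOLLOW(<H>) ⊇ FOLLOW(<S>) = {$, q, t, w}; in <N>-><H>, the suffix after <H> is empty, so FOLLOW(<H>) ⊇ FOLLOW(<N>) = {$, q, t, w}; in <D>-><S> <H> q <H> (occurrence 1), <H> is followed by q <H> with FIRST {q}; in <D>-><S> <H> q <H> (occurrence 2), the suffix after <H> is empty, so FOLLOW(<H>) ⊇ FOLLOW(<D>) = {w}. Thus FOLLOW(<H>) = {$, q, t, w}.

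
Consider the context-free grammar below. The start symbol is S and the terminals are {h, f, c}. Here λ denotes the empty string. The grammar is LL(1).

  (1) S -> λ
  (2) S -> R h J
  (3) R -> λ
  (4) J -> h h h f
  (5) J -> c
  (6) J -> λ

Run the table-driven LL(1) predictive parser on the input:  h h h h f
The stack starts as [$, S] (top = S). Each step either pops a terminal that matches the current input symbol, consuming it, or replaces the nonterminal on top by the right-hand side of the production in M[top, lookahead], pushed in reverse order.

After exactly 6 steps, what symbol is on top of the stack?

h

step 1: stack=$ S  input=h h h h f $  — expand S -> R h J
step 2: stack=$ J h R  input=h h h h f $  — expand R -> λ
step 3: stack=$ J h  input=h h h h f $  — match h
step 4: stack=$ J  input=h h h f $  — expand J -> h h h f
step 5: stack=$ f h h h  input=h h h f $  — match h
step 6: stack=$ f h h  input=h h f $  — match h
Stack after step 6: $ f h (top = h).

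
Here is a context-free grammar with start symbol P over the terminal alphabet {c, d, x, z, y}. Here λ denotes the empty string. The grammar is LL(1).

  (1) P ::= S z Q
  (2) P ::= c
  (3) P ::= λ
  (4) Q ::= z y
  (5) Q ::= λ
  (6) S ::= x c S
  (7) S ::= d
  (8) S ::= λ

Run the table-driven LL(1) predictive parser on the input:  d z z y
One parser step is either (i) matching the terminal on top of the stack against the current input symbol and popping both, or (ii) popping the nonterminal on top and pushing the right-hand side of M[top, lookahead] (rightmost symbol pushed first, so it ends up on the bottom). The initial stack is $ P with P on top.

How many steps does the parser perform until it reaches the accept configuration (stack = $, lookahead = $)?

     Stack    Input      Action
  1  $ P      d z z y $  expand P ::= S z Q
  2  $ Q z S  d z z y $  expand S ::= d
  3  $ Q z d  d z z y $  match d
  4  $ Q z    z z y $    match z
  5  $ Q      z y $      expand Q ::= z y
  6  $ y z    z y $      match z
  7  $ y      y $        match y
Accept reached after 7 steps.

7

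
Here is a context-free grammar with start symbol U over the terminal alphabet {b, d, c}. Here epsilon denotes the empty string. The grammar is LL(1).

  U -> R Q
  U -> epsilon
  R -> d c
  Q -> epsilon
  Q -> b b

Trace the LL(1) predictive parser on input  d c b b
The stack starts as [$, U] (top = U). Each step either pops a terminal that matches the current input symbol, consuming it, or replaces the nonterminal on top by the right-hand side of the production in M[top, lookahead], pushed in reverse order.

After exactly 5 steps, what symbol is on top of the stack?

b

     Stack    Input      Action
  1  $ U      d c b b $  expand U -> R Q
  2  $ Q R    d c b b $  expand R -> d c
  3  $ Q c d  d c b b $  match d
  4  $ Q c    c b b $    match c
  5  $ Q      b b $      expand Q -> b b
Stack after step 5: $ b b (top = b).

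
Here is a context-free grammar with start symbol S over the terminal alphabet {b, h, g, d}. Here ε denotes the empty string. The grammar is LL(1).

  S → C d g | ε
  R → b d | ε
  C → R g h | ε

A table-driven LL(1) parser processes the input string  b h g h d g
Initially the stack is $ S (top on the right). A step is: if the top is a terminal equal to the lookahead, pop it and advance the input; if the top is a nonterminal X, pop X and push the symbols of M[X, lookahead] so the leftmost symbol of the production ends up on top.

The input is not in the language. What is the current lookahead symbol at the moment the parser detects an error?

step 1: stack=$ S  input=b h g h d g $  — expand S → C d g
step 2: stack=$ g d C  input=b h g h d g $  — expand C → R g h
step 3: stack=$ g d h g R  input=b h g h d g $  — expand R → b d
step 4: stack=$ g d h g d b  input=b h g h d g $  — match b
step 5: stack=$ g d h g d  input=h g h d g $  — error: top is terminal d but lookahead is h

h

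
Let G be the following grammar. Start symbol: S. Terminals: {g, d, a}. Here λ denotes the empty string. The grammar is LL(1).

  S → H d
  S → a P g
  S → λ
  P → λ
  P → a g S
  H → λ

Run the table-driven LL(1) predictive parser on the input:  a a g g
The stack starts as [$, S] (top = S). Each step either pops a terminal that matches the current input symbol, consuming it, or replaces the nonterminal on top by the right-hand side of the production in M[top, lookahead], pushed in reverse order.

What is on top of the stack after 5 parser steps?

     Stack      Input      Action
  1  $ S        a a g g $  expand S → a P g
  2  $ g P a    a a g g $  match a
  3  $ g P      a g g $    expand P → a g S
  4  $ g S g a  a g g $    match a
  5  $ g S g    g g $      match g
Stack after step 5: $ g S (top = S).

S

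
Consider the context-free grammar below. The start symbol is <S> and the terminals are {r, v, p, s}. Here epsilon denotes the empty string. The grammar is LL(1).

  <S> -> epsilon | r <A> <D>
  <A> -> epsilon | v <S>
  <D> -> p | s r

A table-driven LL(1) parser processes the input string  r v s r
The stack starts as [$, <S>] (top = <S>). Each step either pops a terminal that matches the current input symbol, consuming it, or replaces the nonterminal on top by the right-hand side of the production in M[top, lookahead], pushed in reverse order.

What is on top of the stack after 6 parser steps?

     Stack        Input      Action
  1  $ <S>        r v s r $  expand <S> -> r <A> <D>
  2  $ <D> <A> r  r v s r $  match r
  3  $ <D> <A>    v s r $    expand <A> -> v <S>
  4  $ <D> <S> v  v s r $    match v
  5  $ <D> <S>    s r $      expand <S> -> epsilon
  6  $ <D>        s r $      expand <D> -> s r
Stack after step 6: $ r s (top = s).

s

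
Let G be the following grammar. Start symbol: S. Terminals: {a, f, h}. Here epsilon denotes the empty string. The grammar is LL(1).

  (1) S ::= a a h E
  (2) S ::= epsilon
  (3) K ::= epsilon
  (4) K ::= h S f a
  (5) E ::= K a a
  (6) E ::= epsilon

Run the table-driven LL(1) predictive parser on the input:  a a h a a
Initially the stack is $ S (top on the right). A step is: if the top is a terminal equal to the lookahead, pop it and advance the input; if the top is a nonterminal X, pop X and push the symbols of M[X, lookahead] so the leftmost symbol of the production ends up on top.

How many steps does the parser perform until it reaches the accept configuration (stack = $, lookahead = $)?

8

     Stack      Input        Action
  1  $ S        a a h a a $  expand S ::= a a h E
  2  $ E h a a  a a h a a $  match a
  3  $ E h a    a h a a $    match a
  4  $ E h      h a a $      match h
  5  $ E        a a $        expand E ::= K a a
  6  $ a a K    a a $        expand K ::= epsilon
  7  $ a a      a a $        match a
  8  $ a        a $          match a
Accept reached after 8 steps.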